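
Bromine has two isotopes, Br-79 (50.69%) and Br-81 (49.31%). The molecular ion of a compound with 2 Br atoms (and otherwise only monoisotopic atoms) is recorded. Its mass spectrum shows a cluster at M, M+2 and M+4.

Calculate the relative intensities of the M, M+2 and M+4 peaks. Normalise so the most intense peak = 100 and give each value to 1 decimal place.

The 2 Br atoms are independent, so intensities follow the terms of (0.5069 + 0.4931)^2.
P(M) = 0.5069^2 = 0.256948
P(M+2) = 2 × 0.5069^1 × 0.4931^1 = 0.499905
P(M+4) = 0.4931^2 = 0.243148
The M+2 peak is largest (0.499905); scaling to 100 gives 51.4 : 100.0 : 48.6.

51.4 : 100.0 : 48.6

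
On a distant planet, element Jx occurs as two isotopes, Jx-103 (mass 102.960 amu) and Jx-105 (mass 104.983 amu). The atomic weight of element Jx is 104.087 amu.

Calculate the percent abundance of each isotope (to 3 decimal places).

With x = fraction of Jx-103 (so Jx-105 is 1 − x):
102.960·x + 104.983·(1 − x) = 104.087
(102.960 − 104.983)·x = 104.087 − 104.983
x = -0.896 / -2.023 = 0.44291 → 44.291% Jx-103, 55.709% Jx-105.

Jx-103: 44.291%, Jx-105: 55.709%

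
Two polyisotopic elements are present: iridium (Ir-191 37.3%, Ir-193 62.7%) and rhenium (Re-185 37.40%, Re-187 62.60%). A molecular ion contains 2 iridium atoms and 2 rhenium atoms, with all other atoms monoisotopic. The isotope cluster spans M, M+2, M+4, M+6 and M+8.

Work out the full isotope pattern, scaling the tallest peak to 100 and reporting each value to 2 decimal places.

Iridium pattern (n=2): 0.139129 : 0.467742 : 0.393129
Rhenium pattern (n=2): 0.139876 : 0.468248 : 0.391876
Convolve the two distributions (both contribute in 2-u steps):
  M: 0.139129×0.139876 = 0.019461
  M+2: 0.139129×0.468248 + 0.467742×0.139876 = 0.130573
  M+4: 0.139129×0.391876 + 0.467742×0.468248 + 0.393129×0.139876 = 0.328530
  M+6: 0.467742×0.391876 + 0.393129×0.468248 = 0.367379
  M+8: 0.393129×0.391876 = 0.154058
Scale to base peak (0.367379) = 100: 5.30 : 35.54 : 89.43 : 100.00 : 41.93

5.30 : 35.54 : 89.43 : 100.00 : 41.93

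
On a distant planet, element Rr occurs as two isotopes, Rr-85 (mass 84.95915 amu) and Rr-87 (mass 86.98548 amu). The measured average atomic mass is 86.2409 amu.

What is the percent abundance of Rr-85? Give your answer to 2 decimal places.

Writing the weighted mean with unknown fraction x of Rr-85:
84.95915·x + 86.98548·(1 − x) = 86.2409
(84.95915 − 86.98548)·x = 86.2409 − 86.98548
x = -0.74458 / -2.02633 = 0.36745 → 36.75% Rr-85, 63.25% Rr-87.

36.75%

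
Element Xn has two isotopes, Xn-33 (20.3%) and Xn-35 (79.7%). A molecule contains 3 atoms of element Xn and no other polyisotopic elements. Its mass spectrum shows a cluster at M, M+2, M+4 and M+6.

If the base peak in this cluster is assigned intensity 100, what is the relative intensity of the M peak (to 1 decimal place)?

1.7

(0.203 + 0.797)^3 gives M 0.0084, M+2 0.0985, M+4 0.3868, M+6 0.5063; the largest is M+6.
P(M+6) = C(3,3) × 0.203^0 × 0.797^3 = 1 × 1.0000 × 0.50626157 = 0.506262 (base)
P(M) = C(3,0) × 0.203^3 × 0.797^0 = 1 × 0.00836543 × 1.0000 = 0.008365
Relative intensity = 0.008365 / 0.506262 × 100 = 1.7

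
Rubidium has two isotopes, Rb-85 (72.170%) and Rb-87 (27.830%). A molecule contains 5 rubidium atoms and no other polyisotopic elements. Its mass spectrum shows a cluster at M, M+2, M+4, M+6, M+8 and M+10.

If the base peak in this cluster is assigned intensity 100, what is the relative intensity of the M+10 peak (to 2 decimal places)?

0.44

Term probabilities: M 0.1958, M+2 0.3775, M+4 0.2911, M+6 0.1123, M+8 0.0216, M+10 0.0017. Base peak = M+2.
P(M+2) = C(5,1) × 0.72170^4 × 0.27830^1 = 5 × 0.27128565 × 0.2783 = 0.377494 (base)
P(M+10) = C(5,5) × 0.72170^0 × 0.27830^5 = 1 × 1.0000 × 0.00166942 = 0.001669
Relative intensity = 0.001669 / 0.377494 × 100 = 0.44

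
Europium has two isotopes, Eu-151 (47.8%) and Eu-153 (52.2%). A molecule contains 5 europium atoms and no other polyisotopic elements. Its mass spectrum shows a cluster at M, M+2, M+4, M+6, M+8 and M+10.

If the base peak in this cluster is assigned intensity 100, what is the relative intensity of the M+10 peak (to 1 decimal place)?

11.9

(0.478 + 0.522)^5 gives M 0.0250, M+2 0.1363, M+4 0.2976, M+6 0.3250, M+8 0.1775, M+10 0.0388; the largest is M+6.
P(M+6) = C(5,3) × 0.478^2 × 0.522^3 = 10 × 0.228484 × 0.14223665 = 0.324988 (base)
P(M+10) = C(5,5) × 0.478^0 × 0.522^5 = 1 × 1.0000 × 0.03875721 = 0.038757
Relative intensity = 0.038757 / 0.324988 × 100 = 11.9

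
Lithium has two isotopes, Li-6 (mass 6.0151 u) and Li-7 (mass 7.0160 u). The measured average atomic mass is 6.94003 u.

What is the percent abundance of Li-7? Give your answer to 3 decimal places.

Let x be the fractional abundance of Li-6; then Li-7 has abundance 1 − x.
6.0151·x + 7.0160·(1 − x) = 6.94003
(6.0151 − 7.0160)·x = 6.94003 − 7.0160
x = -0.07597 / -1.0009 = 0.07590 → 7.590% Li-6, 92.410% Li-7.

92.410%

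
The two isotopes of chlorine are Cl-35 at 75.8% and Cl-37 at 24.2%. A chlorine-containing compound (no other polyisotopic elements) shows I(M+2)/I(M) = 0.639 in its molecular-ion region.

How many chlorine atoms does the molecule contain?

2

With n Cl atoms, P(M+2)/P(M) = C(n,1)·p^(n−1)q / p^n = n·q/p = n · 0.242/0.758.
n = 0.639 × 0.758/0.242 = 2.00 ≈ 2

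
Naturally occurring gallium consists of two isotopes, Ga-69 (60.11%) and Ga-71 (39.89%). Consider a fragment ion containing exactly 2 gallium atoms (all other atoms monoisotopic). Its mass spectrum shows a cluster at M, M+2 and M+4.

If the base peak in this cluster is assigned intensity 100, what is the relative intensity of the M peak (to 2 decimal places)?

75.34

Binomial terms of (0.6011 + 0.3989)^2: M 0.3613, M+2 0.4796, M+4 0.1591 → M+2 is the base peak.
P(M+2) = C(2,1) × 0.6011^1 × 0.3989^1 = 2 × 0.6011 × 0.3989 = 0.479558 (base)
P(M) = C(2,0) × 0.6011^2 × 0.3989^0 = 1 × 0.36132121 × 1.0000 = 0.361321
Relative intensity = 0.361321 / 0.479558 × 100 = 75.34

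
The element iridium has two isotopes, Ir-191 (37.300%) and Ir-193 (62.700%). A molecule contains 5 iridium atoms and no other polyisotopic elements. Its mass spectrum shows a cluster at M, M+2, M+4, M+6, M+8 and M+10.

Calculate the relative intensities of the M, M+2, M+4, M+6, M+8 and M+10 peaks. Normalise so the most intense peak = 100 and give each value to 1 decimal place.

Each Ir atom is independently Ir-191 (p = 0.37300) or Ir-193 (q = 0.62700); the cluster is the binomial expansion (p + q)^5.
P(M) = 0.37300^5 = 0.007220
P(M+2) = 5 × 0.37300^4 × 0.62700^1 = 0.060684
P(M+4) = 10 × 0.37300^3 × 0.62700^2 = 0.204015
P(M+6) = 10 × 0.37300^2 × 0.62700^3 = 0.342942
P(M+8) = 5 × 0.37300^1 × 0.62700^4 = 0.288237
P(M+10) = 0.62700^5 = 0.096903
The M+6 peak is largest (0.342942); scaling to 100 gives 2.1 : 17.7 : 59.5 : 100.0 : 84.0 : 28.3.

2.1 : 17.7 : 59.5 : 100.0 : 84.0 : 28.3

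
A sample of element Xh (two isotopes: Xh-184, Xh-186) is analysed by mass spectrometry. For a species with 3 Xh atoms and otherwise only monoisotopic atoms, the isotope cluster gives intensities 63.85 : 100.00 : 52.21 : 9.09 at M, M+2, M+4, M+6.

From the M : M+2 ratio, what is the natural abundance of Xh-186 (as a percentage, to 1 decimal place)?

34.3%

Let p = fractional abundance of Xh-184. I(M+2)/I(M) = [C(3,1)·p^2·(1−p)] / p^3 = 3·(1−p)/p = 100.00/63.85 = 1.5662
(1−p)/p = 1.5662/3 = 0.5221  ⇒  p = 1/(1 + 0.5221) = 0.6570
Xh-184: 65.7%, Xh-186: 34.3%.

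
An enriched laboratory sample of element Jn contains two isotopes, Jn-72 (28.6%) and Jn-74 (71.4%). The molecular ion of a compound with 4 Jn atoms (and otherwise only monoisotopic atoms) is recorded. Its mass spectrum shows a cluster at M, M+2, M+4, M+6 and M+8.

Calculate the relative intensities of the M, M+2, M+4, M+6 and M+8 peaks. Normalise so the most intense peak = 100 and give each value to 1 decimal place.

Expanding (0.286 + 0.714)^4:
P(M) = 0.286^4 = 0.006691
P(M+2) = 4 × 0.286^3 × 0.714^1 = 0.066812
P(M+4) = 6 × 0.286^2 × 0.714^2 = 0.250196
P(M+6) = 4 × 0.286^1 × 0.714^3 = 0.416410
P(M+8) = 0.714^4 = 0.259892
The M+6 peak is largest (0.416410); scaling to 100 gives 1.6 : 16.0 : 60.1 : 100.0 : 62.4.

1.6 : 16.0 : 60.1 : 100.0 : 62.4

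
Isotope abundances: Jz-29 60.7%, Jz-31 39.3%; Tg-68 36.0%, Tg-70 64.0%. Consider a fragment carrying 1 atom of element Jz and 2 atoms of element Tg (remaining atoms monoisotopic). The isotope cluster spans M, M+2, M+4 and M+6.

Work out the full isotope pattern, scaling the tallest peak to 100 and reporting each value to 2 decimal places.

Element Jz pattern (n=1): 0.6070 : 0.3930
Element Tg pattern (n=2): 0.1296 : 0.4608 : 0.4096
Convolve the two distributions (both contribute in 2-u steps):
  M: 0.6070×0.1296 = 0.078667
  M+2: 0.6070×0.4608 + 0.3930×0.1296 = 0.330638
  M+4: 0.6070×0.4096 + 0.3930×0.4608 = 0.429722
  M+6: 0.3930×0.4096 = 0.160973
Scale to base peak (0.429722) = 100: 18.31 : 76.94 : 100.00 : 37.46

18.31 : 76.94 : 100.00 : 37.46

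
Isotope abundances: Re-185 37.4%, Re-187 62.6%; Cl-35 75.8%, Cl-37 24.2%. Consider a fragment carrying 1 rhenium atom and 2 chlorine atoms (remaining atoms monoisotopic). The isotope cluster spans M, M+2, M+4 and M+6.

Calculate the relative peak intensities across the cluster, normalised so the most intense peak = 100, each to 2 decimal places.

Rhenium pattern (n=1): 0.3740 : 0.6260
Chlorine pattern (n=2): 0.574564 : 0.366872 : 0.058564
Convolve the two distributions (both contribute in 2-u steps):
  M: 0.3740×0.574564 = 0.214887
  M+2: 0.3740×0.366872 + 0.6260×0.574564 = 0.496887
  M+4: 0.3740×0.058564 + 0.6260×0.366872 = 0.251565
  M+6: 0.6260×0.058564 = 0.036661
Scale to base peak (0.496887) = 100: 43.25 : 100.00 : 50.63 : 7.38

43.25 : 100.00 : 50.63 : 7.38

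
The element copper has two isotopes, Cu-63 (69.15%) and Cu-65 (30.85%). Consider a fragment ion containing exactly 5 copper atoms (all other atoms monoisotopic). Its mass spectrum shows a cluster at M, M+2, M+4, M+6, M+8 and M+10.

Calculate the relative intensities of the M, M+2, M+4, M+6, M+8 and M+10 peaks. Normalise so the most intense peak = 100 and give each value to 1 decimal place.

44.8 : 100.0 : 89.2 : 39.8 : 8.9 : 0.8

Expanding (0.6915 + 0.3085)^5:
P(M) = 0.6915^5 = 0.158111
P(M+2) = 5 × 0.6915^4 × 0.3085^1 = 0.352691
P(M+4) = 10 × 0.6915^3 × 0.3085^2 = 0.314693
P(M+6) = 10 × 0.6915^2 × 0.3085^3 = 0.140394
P(M+8) = 5 × 0.6915^1 × 0.3085^4 = 0.031317
P(M+10) = 0.3085^5 = 0.002794
The M+2 peak is largest (0.352691); scaling to 100 gives 44.8 : 100.0 : 89.2 : 39.8 : 8.9 : 0.8.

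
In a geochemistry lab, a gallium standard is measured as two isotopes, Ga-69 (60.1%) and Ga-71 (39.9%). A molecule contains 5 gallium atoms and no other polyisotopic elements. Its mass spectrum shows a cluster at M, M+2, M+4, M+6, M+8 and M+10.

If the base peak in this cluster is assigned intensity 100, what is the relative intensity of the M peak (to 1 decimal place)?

22.7

(0.601 + 0.399)^5 gives M 0.0784, M+2 0.2603, M+4 0.3456, M+6 0.2294, M+8 0.0762, M+10 0.0101; the largest is M+4.
P(M+4) = C(5,2) × 0.601^3 × 0.399^2 = 10 × 0.2170818 × 0.159201 = 0.345596 (base)
P(M) = C(5,0) × 0.601^5 × 0.399^0 = 1 × 0.07841016 × 1.0000 = 0.078410
Relative intensity = 0.078410 / 0.345596 × 100 = 22.7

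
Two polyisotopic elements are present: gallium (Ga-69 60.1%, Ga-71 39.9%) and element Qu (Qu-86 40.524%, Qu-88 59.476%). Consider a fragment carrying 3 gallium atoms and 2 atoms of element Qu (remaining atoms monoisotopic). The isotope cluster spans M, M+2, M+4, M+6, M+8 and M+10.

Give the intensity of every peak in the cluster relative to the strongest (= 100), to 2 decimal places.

Gallium pattern (n=3): 0.2170818 : 0.4323576 : 0.2870394 : 0.0635212
Element Qu pattern (n=2): 0.16421946 : 0.48204108 : 0.35373946
Convolve the two distributions (both contribute in 2-u steps):
  M: 0.2170818×0.16421946 = 0.035649
  M+2: 0.2170818×0.48204108 + 0.4323576×0.16421946 = 0.175644
  M+4: 0.2170818×0.35373946 + 0.4323576×0.48204108 + 0.2870394×0.16421946 = 0.332342
  M+6: 0.4323576×0.35373946 + 0.2870394×0.48204108 + 0.0635212×0.16421946 = 0.301738
  M+8: 0.2870394×0.35373946 + 0.0635212×0.48204108 = 0.132157
  M+10: 0.0635212×0.35373946 = 0.022470
Scale to base peak (0.332342) = 100: 10.73 : 52.85 : 100.00 : 90.79 : 39.77 : 6.76

10.73 : 52.85 : 100.00 : 90.79 : 39.77 : 6.76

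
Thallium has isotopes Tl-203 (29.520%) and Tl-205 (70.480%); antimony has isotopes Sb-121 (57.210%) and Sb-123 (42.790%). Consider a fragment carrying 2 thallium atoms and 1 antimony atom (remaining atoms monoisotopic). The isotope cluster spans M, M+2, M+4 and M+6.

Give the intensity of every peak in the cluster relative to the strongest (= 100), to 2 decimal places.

Thallium pattern (n=2): 0.08714304 : 0.41611392 : 0.49674304
Antimony pattern (n=1): 0.5721 : 0.4279
Convolve the two distributions (both contribute in 2-u steps):
  M: 0.08714304×0.5721 = 0.049855
  M+2: 0.08714304×0.4279 + 0.41611392×0.5721 = 0.275347
  M+4: 0.41611392×0.4279 + 0.49674304×0.5721 = 0.462242
  M+6: 0.49674304×0.4279 = 0.212556
Scale to base peak (0.462242) = 100: 10.79 : 59.57 : 100.00 : 45.98

10.79 : 59.57 : 100.00 : 45.98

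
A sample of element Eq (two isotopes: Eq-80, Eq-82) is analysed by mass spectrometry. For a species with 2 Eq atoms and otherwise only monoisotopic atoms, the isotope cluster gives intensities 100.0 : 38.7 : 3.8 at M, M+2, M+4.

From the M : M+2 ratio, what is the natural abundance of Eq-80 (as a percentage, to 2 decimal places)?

If p is the fraction of Eq that is Eq-80, then I(M+2)/I(M) = [C(2,1)·p^1·(1−p)] / p^2 = 2·(1−p)/p = 38.7/100.0 = 0.3870
(1−p)/p = 0.3870/2 = 0.1935  ⇒  p = 1/(1 + 0.1935) = 0.8379
Eq-80: 83.79%, Eq-82: 16.21%.

83.79%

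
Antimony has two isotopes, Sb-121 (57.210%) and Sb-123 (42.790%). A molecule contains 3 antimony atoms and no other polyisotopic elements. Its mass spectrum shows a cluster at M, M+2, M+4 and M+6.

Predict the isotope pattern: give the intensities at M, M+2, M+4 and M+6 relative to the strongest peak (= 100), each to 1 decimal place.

44.6 : 100.0 : 74.8 : 18.6

Expanding (0.57210 + 0.42790)^3:
P(M) = 0.57210^3 = 0.187247
P(M+2) = 3 × 0.57210^2 × 0.42790^1 = 0.420153
P(M+4) = 3 × 0.57210^1 × 0.42790^2 = 0.314252
P(M+6) = 0.42790^3 = 0.078348
The M+2 peak is largest (0.420153); scaling to 100 gives 44.6 : 100.0 : 74.8 : 18.6.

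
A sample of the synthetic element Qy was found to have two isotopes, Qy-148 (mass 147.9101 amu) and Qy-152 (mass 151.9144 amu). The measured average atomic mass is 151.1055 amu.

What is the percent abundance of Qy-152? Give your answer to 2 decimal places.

Writing the weighted mean with unknown fraction x of Qy-148:
147.9101·x + 151.9144·(1 − x) = 151.1055
(147.9101 − 151.9144)·x = 151.1055 − 151.9144
x = -0.8089 / -4.0043 = 0.20201 → 20.20% Qy-148, 79.80% Qy-152.

79.80%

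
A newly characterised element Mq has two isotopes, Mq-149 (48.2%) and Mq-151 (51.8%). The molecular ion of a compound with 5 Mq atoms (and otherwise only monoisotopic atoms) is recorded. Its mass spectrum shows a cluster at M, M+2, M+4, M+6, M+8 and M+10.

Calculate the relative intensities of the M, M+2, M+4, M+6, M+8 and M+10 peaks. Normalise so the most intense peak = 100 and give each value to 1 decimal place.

8.1 : 43.3 : 93.1 : 100.0 : 53.7 : 11.5

Each Mq atom is independently Mq-149 (p = 0.482) or Mq-151 (q = 0.518); the cluster is the binomial expansion (p + q)^5.
P(M) = 0.482^5 = 0.026016
P(M+2) = 5 × 0.482^4 × 0.518^1 = 0.139794
P(M+4) = 10 × 0.482^3 × 0.518^2 = 0.300470
P(M+6) = 10 × 0.482^2 × 0.518^3 = 0.322911
P(M+8) = 5 × 0.482^1 × 0.518^4 = 0.173515
P(M+10) = 0.518^5 = 0.037295
The M+6 peak is largest (0.322911); scaling to 100 gives 8.1 : 43.3 : 93.1 : 100.0 : 53.7 : 11.5.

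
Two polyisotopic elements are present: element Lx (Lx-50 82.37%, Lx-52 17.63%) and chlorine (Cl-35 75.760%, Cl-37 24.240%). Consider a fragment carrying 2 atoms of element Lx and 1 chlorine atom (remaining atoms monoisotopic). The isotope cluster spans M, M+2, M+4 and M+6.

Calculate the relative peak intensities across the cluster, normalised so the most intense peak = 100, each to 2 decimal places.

100.00 : 74.80 : 18.28 : 1.47

Element Lx pattern (n=2): 0.67848169 : 0.29043662 : 0.03108169
Chlorine pattern (n=1): 0.7576 : 0.2424
Convolve the two distributions (both contribute in 2-u steps):
  M: 0.67848169×0.7576 = 0.514018
  M+2: 0.67848169×0.2424 + 0.29043662×0.7576 = 0.384499
  M+4: 0.29043662×0.2424 + 0.03108169×0.7576 = 0.093949
  M+6: 0.03108169×0.2424 = 0.007534
Scale to base peak (0.514018) = 100: 100.00 : 74.80 : 18.28 : 1.47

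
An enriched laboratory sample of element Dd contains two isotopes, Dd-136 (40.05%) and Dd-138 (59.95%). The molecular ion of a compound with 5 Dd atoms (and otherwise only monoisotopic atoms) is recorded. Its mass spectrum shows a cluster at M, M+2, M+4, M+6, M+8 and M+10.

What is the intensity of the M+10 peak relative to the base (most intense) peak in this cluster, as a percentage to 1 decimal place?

22.4%

(0.4005 + 0.5995)^5 gives M 0.0103, M+2 0.0771, M+4 0.2309, M+6 0.3456, M+8 0.2587, M+10 0.0774; the largest is M+6.
P(M+6) = C(5,3) × 0.4005^2 × 0.5995^3 = 10 × 0.16040025 × 0.21546045 = 0.345599 (base)
P(M+10) = C(5,5) × 0.4005^0 × 0.5995^5 = 1 × 1.0000 × 0.07743654 = 0.077437
Relative intensity = 0.077437 / 0.345599 × 100 = 22.4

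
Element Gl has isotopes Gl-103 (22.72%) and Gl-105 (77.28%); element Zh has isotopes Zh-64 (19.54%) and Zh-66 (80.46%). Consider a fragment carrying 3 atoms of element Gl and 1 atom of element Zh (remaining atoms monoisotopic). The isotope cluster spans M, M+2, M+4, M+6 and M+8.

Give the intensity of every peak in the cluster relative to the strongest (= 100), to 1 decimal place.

0.5 : 7.9 : 42.1 : 100.0 : 88.9

Element Gl pattern (n=3): 0.01172803 : 0.11967544 : 0.40706504 : 0.46153149
Element Zh pattern (n=1): 0.1954 : 0.8046
Convolve the two distributions (both contribute in 2-u steps):
  M: 0.01172803×0.1954 = 0.002292
  M+2: 0.01172803×0.8046 + 0.11967544×0.1954 = 0.032821
  M+4: 0.11967544×0.8046 + 0.40706504×0.1954 = 0.175831
  M+6: 0.40706504×0.8046 + 0.46153149×0.1954 = 0.417708
  M+8: 0.46153149×0.8046 = 0.371348
Scale to base peak (0.417708) = 100: 0.5 : 7.9 : 42.1 : 100.0 : 88.9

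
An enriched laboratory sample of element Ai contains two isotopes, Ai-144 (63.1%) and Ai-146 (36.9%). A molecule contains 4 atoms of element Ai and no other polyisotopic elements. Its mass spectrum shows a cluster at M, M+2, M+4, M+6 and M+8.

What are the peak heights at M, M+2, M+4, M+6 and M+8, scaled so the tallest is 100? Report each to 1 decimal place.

The 4 Ai atoms are independent, so intensities follow the terms of (0.631 + 0.369)^4.
P(M) = 0.631^4 = 0.158532
P(M+2) = 4 × 0.631^3 × 0.369^1 = 0.370830
P(M+4) = 6 × 0.631^2 × 0.369^2 = 0.325284
P(M+6) = 4 × 0.631^1 × 0.369^3 = 0.126814
P(M+8) = 0.369^4 = 0.018540
The M+2 peak is largest (0.370830); scaling to 100 gives 42.8 : 100.0 : 87.7 : 34.2 : 5.0.

42.8 : 100.0 : 87.7 : 34.2 : 5.0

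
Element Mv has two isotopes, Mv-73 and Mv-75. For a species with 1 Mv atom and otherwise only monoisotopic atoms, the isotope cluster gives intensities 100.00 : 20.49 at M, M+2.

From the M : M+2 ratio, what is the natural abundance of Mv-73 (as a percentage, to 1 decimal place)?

Write p for the Mv-73 fraction. I(M+2)/I(M) = [C(1,1)·p^0·(1−p)] / p^1 = 1·(1−p)/p = 20.49/100.00 = 0.2049
(1−p)/p = 0.2049/1 = 0.2049  ⇒  p = 1/(1 + 0.2049) = 0.8299
Mv-73: 83.0%, Mv-75: 17.0%.

83.0%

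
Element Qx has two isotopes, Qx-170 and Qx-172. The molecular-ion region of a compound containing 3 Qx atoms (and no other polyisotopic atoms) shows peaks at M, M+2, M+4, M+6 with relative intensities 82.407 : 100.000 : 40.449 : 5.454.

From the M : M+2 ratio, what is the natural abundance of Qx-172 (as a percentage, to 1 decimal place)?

28.8%

If p is the fraction of Qx that is Qx-170, then I(M+2)/I(M) = [C(3,1)·p^2·(1−p)] / p^3 = 3·(1−p)/p = 100.000/82.407 = 1.2135
(1−p)/p = 1.2135/3 = 0.4045  ⇒  p = 1/(1 + 0.4045) = 0.7120
Qx-170: 71.2%, Qx-172: 28.8%.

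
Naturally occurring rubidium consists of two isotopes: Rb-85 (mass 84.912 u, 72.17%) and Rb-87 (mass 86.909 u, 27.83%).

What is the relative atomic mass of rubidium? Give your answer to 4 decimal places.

85.4678 u

Average mass = Σ (abundance × isotope mass) = 0.7217 × 84.912 + 0.2783 × 86.909
= 61.28099 + 24.18677 = 85.46776 u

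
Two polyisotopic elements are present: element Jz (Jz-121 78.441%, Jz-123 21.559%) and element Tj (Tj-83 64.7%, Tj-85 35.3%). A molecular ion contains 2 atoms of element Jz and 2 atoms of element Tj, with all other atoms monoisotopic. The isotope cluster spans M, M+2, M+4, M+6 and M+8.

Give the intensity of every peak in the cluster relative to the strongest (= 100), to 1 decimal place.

Element Jz pattern (n=2): 0.61529905 : 0.3382219 : 0.04647905
Element Tj pattern (n=2): 0.418609 : 0.456782 : 0.124609
Convolve the two distributions (both contribute in 2-u steps):
  M: 0.61529905×0.418609 = 0.257570
  M+2: 0.61529905×0.456782 + 0.3382219×0.418609 = 0.422640
  M+4: 0.61529905×0.124609 + 0.3382219×0.456782 + 0.04647905×0.418609 = 0.250622
  M+6: 0.3382219×0.124609 + 0.04647905×0.456782 = 0.063376
  M+8: 0.04647905×0.124609 = 0.005792
Scale to base peak (0.422640) = 100: 60.9 : 100.0 : 59.3 : 15.0 : 1.4

60.9 : 100.0 : 59.3 : 15.0 : 1.4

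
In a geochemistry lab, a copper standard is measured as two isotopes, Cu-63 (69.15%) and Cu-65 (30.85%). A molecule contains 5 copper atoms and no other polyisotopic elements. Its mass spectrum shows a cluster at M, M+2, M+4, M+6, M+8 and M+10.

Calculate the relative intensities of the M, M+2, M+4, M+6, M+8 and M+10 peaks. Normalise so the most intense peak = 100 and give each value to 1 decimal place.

44.8 : 100.0 : 89.2 : 39.8 : 8.9 : 0.8

Each Cu atom is independently Cu-63 (p = 0.6915) or Cu-65 (q = 0.3085); the cluster is the binomial expansion (p + q)^5.
P(M) = 0.6915^5 = 0.158111
P(M+2) = 5 × 0.6915^4 × 0.3085^1 = 0.352691
P(M+4) = 10 × 0.6915^3 × 0.3085^2 = 0.314693
P(M+6) = 10 × 0.6915^2 × 0.3085^3 = 0.140394
P(M+8) = 5 × 0.6915^1 × 0.3085^4 = 0.031317
P(M+10) = 0.3085^5 = 0.002794
The M+2 peak is largest (0.352691); scaling to 100 gives 44.8 : 100.0 : 89.2 : 39.8 : 8.9 : 0.8.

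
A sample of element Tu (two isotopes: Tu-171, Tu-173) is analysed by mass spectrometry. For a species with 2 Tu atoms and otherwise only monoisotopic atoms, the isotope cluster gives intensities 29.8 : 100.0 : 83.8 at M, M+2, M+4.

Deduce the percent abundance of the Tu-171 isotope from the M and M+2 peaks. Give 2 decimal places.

37.34%

Write p for the Tu-171 fraction. I(M+2)/I(M) = [C(2,1)·p^1·(1−p)] / p^2 = 2·(1−p)/p = 100.0/29.8 = 3.3557
(1−p)/p = 3.3557/2 = 1.6779  ⇒  p = 1/(1 + 1.6779) = 0.3734
Tu-171: 37.34%, Tu-173: 62.66%.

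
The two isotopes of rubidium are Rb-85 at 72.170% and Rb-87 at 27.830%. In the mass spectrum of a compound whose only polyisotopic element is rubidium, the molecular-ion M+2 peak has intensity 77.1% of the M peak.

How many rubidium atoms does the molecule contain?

2

The M+2/M ratio from n Rb atoms is n · q/p = n · 0.27830/0.72170.
n = 0.771 × 0.72170/0.27830 = 2.00 ≈ 2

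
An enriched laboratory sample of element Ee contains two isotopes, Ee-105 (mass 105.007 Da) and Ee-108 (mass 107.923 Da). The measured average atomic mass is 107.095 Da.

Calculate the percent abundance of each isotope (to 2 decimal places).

Ee-105: 28.40%, Ee-108: 71.60%

Let x be the fractional abundance of Ee-105; then Ee-108 has abundance 1 − x.
105.007·x + 107.923·(1 − x) = 107.095
(105.007 − 107.923)·x = 107.095 − 107.923
x = -0.828 / -2.916 = 0.28395 → 28.40% Ee-105, 71.60% Ee-108.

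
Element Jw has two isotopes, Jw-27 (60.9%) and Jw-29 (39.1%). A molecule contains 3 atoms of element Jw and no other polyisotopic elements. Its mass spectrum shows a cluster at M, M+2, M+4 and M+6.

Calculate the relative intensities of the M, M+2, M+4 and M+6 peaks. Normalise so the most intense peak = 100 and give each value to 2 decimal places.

Expanding (0.609 + 0.391)^3:
P(M) = 0.609^3 = 0.225867
P(M+2) = 3 × 0.609^2 × 0.391^1 = 0.435043
P(M+4) = 3 × 0.609^1 × 0.391^2 = 0.279314
P(M+6) = 0.391^3 = 0.059776
The M+2 peak is largest (0.435043); scaling to 100 gives 51.92 : 100.00 : 64.20 : 13.74.

51.92 : 100.00 : 64.20 : 13.74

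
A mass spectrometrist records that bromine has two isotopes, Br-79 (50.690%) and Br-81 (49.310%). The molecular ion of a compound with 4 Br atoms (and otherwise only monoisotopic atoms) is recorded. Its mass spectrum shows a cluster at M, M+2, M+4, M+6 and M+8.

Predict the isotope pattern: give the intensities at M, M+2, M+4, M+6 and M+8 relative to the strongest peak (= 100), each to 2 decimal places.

Each Br atom is independently Br-79 (p = 0.50690) or Br-81 (q = 0.49310); the cluster is the binomial expansion (p + q)^4.
P(M) = 0.50690^4 = 0.066022
P(M+2) = 4 × 0.50690^3 × 0.49310^1 = 0.256899
P(M+4) = 6 × 0.50690^2 × 0.49310^2 = 0.374857
P(M+6) = 4 × 0.50690^1 × 0.49310^3 = 0.243101
P(M+8) = 0.49310^4 = 0.059121
The M+4 peak is largest (0.374857); scaling to 100 gives 17.61 : 68.53 : 100.00 : 64.85 : 15.77.

17.61 : 68.53 : 100.00 : 64.85 : 15.77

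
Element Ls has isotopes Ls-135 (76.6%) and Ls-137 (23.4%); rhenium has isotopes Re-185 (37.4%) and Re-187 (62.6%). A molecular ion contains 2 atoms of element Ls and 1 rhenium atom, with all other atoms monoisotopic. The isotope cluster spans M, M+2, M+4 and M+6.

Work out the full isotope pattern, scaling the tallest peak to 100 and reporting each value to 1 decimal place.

43.8 : 100.0 : 48.8 : 6.8

Element Ls pattern (n=2): 0.586756 : 0.358488 : 0.054756
Rhenium pattern (n=1): 0.3740 : 0.6260
Convolve the two distributions (both contribute in 2-u steps):
  M: 0.586756×0.3740 = 0.219447
  M+2: 0.586756×0.6260 + 0.358488×0.3740 = 0.501384
  M+4: 0.358488×0.6260 + 0.054756×0.3740 = 0.244892
  M+6: 0.054756×0.6260 = 0.034277
Scale to base peak (0.501384) = 100: 43.8 : 100.0 : 48.8 : 6.8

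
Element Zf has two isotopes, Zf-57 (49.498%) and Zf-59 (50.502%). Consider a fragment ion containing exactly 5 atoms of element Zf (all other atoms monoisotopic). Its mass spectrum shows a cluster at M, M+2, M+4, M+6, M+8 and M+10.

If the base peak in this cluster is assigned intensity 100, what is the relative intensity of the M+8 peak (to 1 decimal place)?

51.0

Term probabilities: M 0.0297, M+2 0.1516, M+4 0.3093, M+6 0.3156, M+8 0.1610, M+10 0.0329. Base peak = M+6.
P(M+6) = C(5,3) × 0.49498^2 × 0.50502^3 = 10 × 0.2450052 × 0.12880293 = 0.315574 (base)
P(M+8) = C(5,4) × 0.49498^1 × 0.50502^4 = 5 × 0.49498 × 0.06504805 = 0.160987
Relative intensity = 0.160987 / 0.315574 × 100 = 51.0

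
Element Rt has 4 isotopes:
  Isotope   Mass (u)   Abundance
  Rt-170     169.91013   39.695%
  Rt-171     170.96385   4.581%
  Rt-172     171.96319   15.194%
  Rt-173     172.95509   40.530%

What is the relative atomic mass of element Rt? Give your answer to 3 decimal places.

171.504 u

The abundance-weighted mean is 0.39695 × 169.91013 + 0.04581 × 170.96385 + 0.15194 × 171.96319 + 0.40530 × 172.95509
= 67.445826 + 7.831854 + 26.128087 + 70.098698 = 171.504465 u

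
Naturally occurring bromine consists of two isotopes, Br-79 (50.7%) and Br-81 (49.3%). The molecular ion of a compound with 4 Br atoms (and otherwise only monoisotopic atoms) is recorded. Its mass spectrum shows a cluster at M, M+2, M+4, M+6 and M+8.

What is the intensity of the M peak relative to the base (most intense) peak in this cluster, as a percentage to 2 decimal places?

Binomial terms of (0.507 + 0.493)^4: M 0.0661, M+2 0.2570, M+4 0.3749, M+6 0.2430, M+8 0.0591 → M+4 is the base peak.
P(M+4) = C(4,2) × 0.507^2 × 0.493^2 = 6 × 0.257049 × 0.243049 = 0.374853 (base)
P(M) = C(4,0) × 0.507^4 × 0.493^0 = 1 × 0.06607419 × 1.0000 = 0.066074
Relative intensity = 0.066074 / 0.374853 × 100 = 17.63

17.63%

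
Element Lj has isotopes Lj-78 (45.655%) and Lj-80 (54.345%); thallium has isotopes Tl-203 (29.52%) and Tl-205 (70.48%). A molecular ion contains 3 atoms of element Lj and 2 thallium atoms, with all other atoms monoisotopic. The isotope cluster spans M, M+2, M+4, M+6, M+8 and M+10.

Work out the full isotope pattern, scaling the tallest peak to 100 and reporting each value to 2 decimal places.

2.36 : 19.71 : 63.78 : 100.00 : 76.25 : 22.71

Element Lj pattern (n=3): 0.09516232 : 0.33982673 : 0.40450956 : 0.16050138
Thallium pattern (n=2): 0.08714304 : 0.41611392 : 0.49674304
Convolve the two distributions (both contribute in 2-u steps):
  M: 0.09516232×0.08714304 = 0.008293
  M+2: 0.09516232×0.41611392 + 0.33982673×0.08714304 = 0.069212
  M+4: 0.09516232×0.49674304 + 0.33982673×0.41611392 + 0.40450956×0.08714304 = 0.223928
  M+6: 0.33982673×0.49674304 + 0.40450956×0.41611392 + 0.16050138×0.08714304 = 0.351115
  M+8: 0.40450956×0.49674304 + 0.16050138×0.41611392 = 0.267724
  M+10: 0.16050138×0.49674304 = 0.079728
Scale to base peak (0.351115) = 100: 2.36 : 19.71 : 63.78 : 100.00 : 76.25 : 22.71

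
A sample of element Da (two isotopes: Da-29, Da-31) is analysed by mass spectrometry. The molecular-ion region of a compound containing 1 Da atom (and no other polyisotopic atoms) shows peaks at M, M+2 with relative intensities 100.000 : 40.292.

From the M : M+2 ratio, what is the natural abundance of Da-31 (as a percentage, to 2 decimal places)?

Let p = fractional abundance of Da-29. I(M+2)/I(M) = [C(1,1)·p^0·(1−p)] / p^1 = 1·(1−p)/p = 40.292/100.000 = 0.4029
(1−p)/p = 0.4029/1 = 0.4029  ⇒  p = 1/(1 + 0.4029) = 0.7128
Da-29: 71.28%, Da-31: 28.72%.

28.72%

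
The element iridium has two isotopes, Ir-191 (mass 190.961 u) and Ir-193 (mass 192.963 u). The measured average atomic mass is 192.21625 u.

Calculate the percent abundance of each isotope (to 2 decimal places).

Ir-191: 37.30%, Ir-193: 62.70%

Let x be the fractional abundance of Ir-191; then Ir-193 has abundance 1 − x.
190.961·x + 192.963·(1 − x) = 192.21625
(190.961 − 192.963)·x = 192.21625 − 192.963
x = -0.74675 / -2.002 = 0.37300 → 37.30% Ir-191, 62.70% Ir-193.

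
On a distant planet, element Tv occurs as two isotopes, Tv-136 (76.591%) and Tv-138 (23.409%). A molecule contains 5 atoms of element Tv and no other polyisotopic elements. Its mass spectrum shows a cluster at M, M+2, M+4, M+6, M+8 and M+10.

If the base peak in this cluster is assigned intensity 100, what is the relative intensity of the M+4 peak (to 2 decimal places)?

Term probabilities: M 0.2636, M+2 0.4028, M+4 0.2462, M+6 0.0752, M+8 0.0115, M+10 0.0007. Base peak = M+2.
P(M+2) = C(5,1) × 0.76591^4 × 0.23409^1 = 5 × 0.34412083 × 0.23409 = 0.402776 (base)
P(M+4) = C(5,2) × 0.76591^3 × 0.23409^2 = 10 × 0.44929669 × 0.05479813 = 0.246206
Relative intensity = 0.246206 / 0.402776 × 100 = 61.13

61.13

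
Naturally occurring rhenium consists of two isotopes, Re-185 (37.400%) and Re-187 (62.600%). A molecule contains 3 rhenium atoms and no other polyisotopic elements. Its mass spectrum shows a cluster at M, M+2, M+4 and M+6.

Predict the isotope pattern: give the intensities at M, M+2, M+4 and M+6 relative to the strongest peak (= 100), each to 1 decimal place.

Each Re atom is independently Re-185 (p = 0.37400) or Re-187 (q = 0.62600); the cluster is the binomial expansion (p + q)^3.
P(M) = 0.37400^3 = 0.052314
P(M+2) = 3 × 0.37400^2 × 0.62600^1 = 0.262687
P(M+4) = 3 × 0.37400^1 × 0.62600^2 = 0.439685
P(M+6) = 0.62600^3 = 0.245314
The M+4 peak is largest (0.439685); scaling to 100 gives 11.9 : 59.7 : 100.0 : 55.8.

11.9 : 59.7 : 100.0 : 55.8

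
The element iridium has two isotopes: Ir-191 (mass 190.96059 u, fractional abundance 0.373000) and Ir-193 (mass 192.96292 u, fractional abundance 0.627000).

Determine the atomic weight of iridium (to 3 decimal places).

Ar = Σ fᵢ·mᵢ = 0.373000 × 190.96059 + 0.627000 × 192.96292
= 71.228300 + 120.987751 = 192.216051 u

192.216 u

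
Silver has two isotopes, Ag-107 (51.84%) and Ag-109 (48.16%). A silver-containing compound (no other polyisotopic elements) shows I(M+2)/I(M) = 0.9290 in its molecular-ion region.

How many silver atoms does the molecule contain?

With n Ag atoms, P(M+2)/P(M) = C(n,1)·p^(n−1)q / p^n = n·q/p = n · 0.4816/0.5184.
n = 0.9290 × 0.5184/0.4816 = 1.00 ≈ 1

1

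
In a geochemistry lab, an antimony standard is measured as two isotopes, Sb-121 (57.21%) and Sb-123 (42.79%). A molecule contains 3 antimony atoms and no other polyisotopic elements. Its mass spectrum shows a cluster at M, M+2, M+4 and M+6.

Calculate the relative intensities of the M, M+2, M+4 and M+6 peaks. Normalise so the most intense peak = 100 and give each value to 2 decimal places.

Expanding (0.5721 + 0.4279)^3:
P(M) = 0.5721^3 = 0.187247
P(M+2) = 3 × 0.5721^2 × 0.4279^1 = 0.420153
P(M+4) = 3 × 0.5721^1 × 0.4279^2 = 0.314252
P(M+6) = 0.4279^3 = 0.078348
The M+2 peak is largest (0.420153); scaling to 100 gives 44.57 : 100.00 : 74.79 : 18.65.

44.57 : 100.00 : 74.79 : 18.65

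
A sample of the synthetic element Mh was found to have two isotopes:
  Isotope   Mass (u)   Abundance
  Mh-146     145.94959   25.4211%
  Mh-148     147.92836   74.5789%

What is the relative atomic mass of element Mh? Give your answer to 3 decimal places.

147.425 u

The abundance-weighted mean is 0.254211 × 145.94959 + 0.745789 × 147.92836
= 37.101991 + 110.323344 = 147.425335 u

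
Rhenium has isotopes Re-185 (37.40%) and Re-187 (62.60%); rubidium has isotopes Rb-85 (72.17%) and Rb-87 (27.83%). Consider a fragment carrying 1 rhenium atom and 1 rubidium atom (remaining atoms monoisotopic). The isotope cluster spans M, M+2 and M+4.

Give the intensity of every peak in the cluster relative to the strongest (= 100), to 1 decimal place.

48.6 : 100.0 : 31.3

Rhenium pattern (n=1): 0.3740 : 0.6260
Rubidium pattern (n=1): 0.7217 : 0.2783
Convolve the two distributions (both contribute in 2-u steps):
  M: 0.3740×0.7217 = 0.269916
  M+2: 0.3740×0.2783 + 0.6260×0.7217 = 0.555868
  M+4: 0.6260×0.2783 = 0.174216
Scale to base peak (0.555868) = 100: 48.6 : 100.0 : 31.3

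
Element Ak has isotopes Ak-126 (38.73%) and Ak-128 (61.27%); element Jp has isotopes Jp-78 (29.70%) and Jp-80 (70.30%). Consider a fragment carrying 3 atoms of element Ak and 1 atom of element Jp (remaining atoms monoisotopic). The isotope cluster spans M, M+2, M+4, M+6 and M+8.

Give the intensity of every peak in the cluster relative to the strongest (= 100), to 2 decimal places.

Element Ak pattern (n=3): 0.0580955 : 0.27571737 : 0.43617876 : 0.23000837
Element Jp pattern (n=1): 0.2970 : 0.7030
Convolve the two distributions (both contribute in 2-u steps):
  M: 0.0580955×0.2970 = 0.017254
  M+2: 0.0580955×0.7030 + 0.27571737×0.2970 = 0.122729
  M+4: 0.27571737×0.7030 + 0.43617876×0.2970 = 0.323374
  M+6: 0.43617876×0.7030 + 0.23000837×0.2970 = 0.374946
  M+8: 0.23000837×0.7030 = 0.161696
Scale to base peak (0.374946) = 100: 4.60 : 32.73 : 86.25 : 100.00 : 43.13

4.60 : 32.73 : 86.25 : 100.00 : 43.13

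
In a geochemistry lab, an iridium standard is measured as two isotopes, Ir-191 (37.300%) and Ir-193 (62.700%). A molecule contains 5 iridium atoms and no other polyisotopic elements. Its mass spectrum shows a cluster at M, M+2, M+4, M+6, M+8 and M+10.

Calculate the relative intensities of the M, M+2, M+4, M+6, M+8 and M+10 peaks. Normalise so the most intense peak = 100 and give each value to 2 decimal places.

2.11 : 17.70 : 59.49 : 100.00 : 84.05 : 28.26

Expanding (0.37300 + 0.62700)^5:
P(M) = 0.37300^5 = 0.007220
P(M+2) = 5 × 0.37300^4 × 0.62700^1 = 0.060684
P(M+4) = 10 × 0.37300^3 × 0.62700^2 = 0.204015
P(M+6) = 10 × 0.37300^2 × 0.62700^3 = 0.342942
P(M+8) = 5 × 0.37300^1 × 0.62700^4 = 0.288237
P(M+10) = 0.62700^5 = 0.096903
The M+6 peak is largest (0.342942); scaling to 100 gives 2.11 : 17.70 : 59.49 : 100.00 : 84.05 : 28.26.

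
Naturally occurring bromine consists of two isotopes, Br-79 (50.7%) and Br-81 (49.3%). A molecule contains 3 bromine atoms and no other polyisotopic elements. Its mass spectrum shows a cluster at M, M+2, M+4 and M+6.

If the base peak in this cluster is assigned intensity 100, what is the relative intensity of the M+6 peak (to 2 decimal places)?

(0.507 + 0.493)^3 gives M 0.1303, M+2 0.3802, M+4 0.3697, M+6 0.1198; the largest is M+2.
P(M+2) = C(3,1) × 0.507^2 × 0.493^1 = 3 × 0.257049 × 0.4930 = 0.380175 (base)
P(M+6) = C(3,3) × 0.507^0 × 0.493^3 = 1 × 1.0000 × 0.11982316 = 0.119823
Relative intensity = 0.119823 / 0.380175 × 100 = 31.52

31.52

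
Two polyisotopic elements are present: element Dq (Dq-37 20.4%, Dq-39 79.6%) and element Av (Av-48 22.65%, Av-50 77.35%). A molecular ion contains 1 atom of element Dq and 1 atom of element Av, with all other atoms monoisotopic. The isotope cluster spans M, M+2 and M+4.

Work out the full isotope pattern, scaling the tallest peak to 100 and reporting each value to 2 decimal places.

Element Dq pattern (n=1): 0.2040 : 0.7960
Element Av pattern (n=1): 0.2265 : 0.7735
Convolve the two distributions (both contribute in 2-u steps):
  M: 0.2040×0.2265 = 0.046206
  M+2: 0.2040×0.7735 + 0.7960×0.2265 = 0.338088
  M+4: 0.7960×0.7735 = 0.615706
Scale to base peak (0.615706) = 100: 7.50 : 54.91 : 100.00

7.50 : 54.91 : 100.00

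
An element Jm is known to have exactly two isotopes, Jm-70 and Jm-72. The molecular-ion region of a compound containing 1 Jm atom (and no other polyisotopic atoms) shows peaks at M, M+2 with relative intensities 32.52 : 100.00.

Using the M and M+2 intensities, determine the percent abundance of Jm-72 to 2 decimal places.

75.46%

Let p = fractional abundance of Jm-70. I(M+2)/I(M) = [C(1,1)·p^0·(1−p)] / p^1 = 1·(1−p)/p = 100.00/32.52 = 3.0750
(1−p)/p = 3.0750/1 = 3.0750  ⇒  p = 1/(1 + 3.0750) = 0.2454
Jm-70: 24.54%, Jm-72: 75.46%.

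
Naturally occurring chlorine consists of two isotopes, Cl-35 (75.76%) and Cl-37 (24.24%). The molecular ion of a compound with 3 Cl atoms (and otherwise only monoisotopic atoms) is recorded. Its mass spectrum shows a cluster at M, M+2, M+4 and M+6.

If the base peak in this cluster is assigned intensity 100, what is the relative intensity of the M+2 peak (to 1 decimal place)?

96.0

Term probabilities: M 0.4348, M+2 0.4174, M+4 0.1335, M+6 0.0142. Base peak = M.
P(M) = C(3,0) × 0.7576^3 × 0.2424^0 = 1 × 0.4348304 × 1.0000 = 0.434830 (base)
P(M+2) = C(3,1) × 0.7576^2 × 0.2424^1 = 3 × 0.57395776 × 0.2424 = 0.417382
Relative intensity = 0.417382 / 0.434830 × 100 = 96.0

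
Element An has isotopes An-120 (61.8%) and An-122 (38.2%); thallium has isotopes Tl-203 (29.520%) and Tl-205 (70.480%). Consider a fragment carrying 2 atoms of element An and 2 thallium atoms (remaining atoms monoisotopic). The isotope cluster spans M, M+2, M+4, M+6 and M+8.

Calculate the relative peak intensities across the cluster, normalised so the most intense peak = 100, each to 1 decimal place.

Element An pattern (n=2): 0.381924 : 0.472152 : 0.145924
Thallium pattern (n=2): 0.08714304 : 0.41611392 : 0.49674304
Convolve the two distributions (both contribute in 2-u steps):
  M: 0.381924×0.08714304 = 0.033282
  M+2: 0.381924×0.41611392 + 0.472152×0.08714304 = 0.200069
  M+4: 0.381924×0.49674304 + 0.472152×0.41611392 + 0.145924×0.08714304 = 0.398903
  M+6: 0.472152×0.49674304 + 0.145924×0.41611392 = 0.295259
  M+8: 0.145924×0.49674304 = 0.072487
Scale to base peak (0.398903) = 100: 8.3 : 50.2 : 100.0 : 74.0 : 18.2

8.3 : 50.2 : 100.0 : 74.0 : 18.2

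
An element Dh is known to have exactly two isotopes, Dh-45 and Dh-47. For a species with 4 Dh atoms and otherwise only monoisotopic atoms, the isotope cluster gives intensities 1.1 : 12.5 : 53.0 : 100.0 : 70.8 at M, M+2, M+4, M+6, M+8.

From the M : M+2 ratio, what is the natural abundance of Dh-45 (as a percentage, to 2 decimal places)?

26.04%

Let p = fractional abundance of Dh-45. I(M+2)/I(M) = [C(4,1)·p^3·(1−p)] / p^4 = 4·(1−p)/p = 12.5/1.1 = 11.3636
(1−p)/p = 11.3636/4 = 2.8409  ⇒  p = 1/(1 + 2.8409) = 0.2604
Dh-45: 26.04%, Dh-47: 73.96%.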